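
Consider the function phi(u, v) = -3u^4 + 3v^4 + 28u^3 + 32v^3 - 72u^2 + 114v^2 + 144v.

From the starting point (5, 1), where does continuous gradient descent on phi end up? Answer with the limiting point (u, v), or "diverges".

diverges

phi is separable, so gradient descent decouples: u follows -∂phi/∂u, v follows -∂phi/∂v.
∂phi/∂u = -12u(u - 4)(u - 3); at u=5 this is -120, so u increases.
∂phi/∂v = 12(v + 1)(v + 3)(v + 4); at v=1 this is 480, so v decreases.
The u-coordinate has no critical point in that direction and runs off to infinity.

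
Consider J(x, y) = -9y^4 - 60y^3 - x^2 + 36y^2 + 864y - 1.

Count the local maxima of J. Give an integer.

2

J separates as a function of x plus a function of y, so ∇J=0 decouples.
∂J/∂x = -2x = 0 at x ∈ {0}; ∂J/∂y = -36(y - 2)(y + 3)(y + 4) = 0 at y ∈ {-4, -3, 2}.
The Hessian is diagonal: diag(J_xx, J_yy). Second derivatives: J_xx(0)=-2; J_yy(-4)=-216, J_yy(-3)=180, J_yy(2)=-1080.
Local maxima occur where both diagonal entries negative: (0, -4), (0, 2). Count: 2.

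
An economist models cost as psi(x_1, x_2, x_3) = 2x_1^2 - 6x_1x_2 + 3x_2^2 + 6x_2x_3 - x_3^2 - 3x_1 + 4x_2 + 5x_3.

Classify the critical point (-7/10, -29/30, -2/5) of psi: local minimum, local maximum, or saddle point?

saddle point

The Hessian is constant: H = [[4, -6, 0], [-6, 6, 6], [0, 6, -2]].
Leading principal minors: Δ₁ = 4, Δ₂ = -12, Δ₃ = -120.
The minors fit neither the all-positive nor the alternating-sign pattern, so H is indefinite: a saddle point.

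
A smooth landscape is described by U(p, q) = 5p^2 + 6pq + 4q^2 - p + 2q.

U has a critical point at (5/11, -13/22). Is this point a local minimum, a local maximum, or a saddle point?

local minimum

The Hessian of U is constant: H = [[10, 6], [6, 8]].
det(H) = 10·8 − 6² = 44.
det(H) > 0 and tr(H) = 18 > 0, so H is positive definite and the point is a local minimum.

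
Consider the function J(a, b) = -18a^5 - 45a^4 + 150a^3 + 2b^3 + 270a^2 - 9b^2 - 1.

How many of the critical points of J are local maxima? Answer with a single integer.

2

J separates as a function of a plus a function of b, so ∇J=0 decouples.
∂J/∂a = -90a(a - 2)(a + 1)(a + 3) = 0 at a ∈ {-3, -1, 0, 2}; ∂J/∂b = 6b(b - 3) = 0 at b ∈ {0, 3}.
The Hessian is diagonal: diag(J_aa, J_bb). Second derivatives: J_aa(-3)=2700, J_aa(-1)=-540, J_aa(0)=540, J_aa(2)=-2700; J_bb(0)=-18, J_bb(3)=18.
Local maxima occur where both diagonal entries negative: (-1, 0), (2, 0). Count: 2.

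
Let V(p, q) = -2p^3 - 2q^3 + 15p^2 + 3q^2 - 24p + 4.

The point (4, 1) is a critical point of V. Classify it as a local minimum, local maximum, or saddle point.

local maximum

The mixed partial ∂²V/∂p∂q is 0, so the Hessian at any point is diag(V_pp, V_qq) = diag(6(-2p + 5), 6(-2q + 1)).
At (4, 1): H = diag(-18, -6).
Both eigenvalues are negative, so H is negative definite: a local maximum.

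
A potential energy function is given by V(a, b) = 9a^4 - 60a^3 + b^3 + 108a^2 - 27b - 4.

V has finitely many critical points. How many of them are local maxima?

1

V separates as a function of a plus a function of b, so ∇V=0 decouples.
∂V/∂a = 36a(a - 3)(a - 2) = 0 at a ∈ {0, 2, 3}; ∂V/∂b = 3(b - 3)(b + 3) = 0 at b ∈ {-3, 3}.
The Hessian is diagonal: diag(V_aa, V_bb). Second derivatives: V_aa(0)=216, V_aa(2)=-72, V_aa(3)=108; V_bb(-3)=-18, V_bb(3)=18.
Local maxima occur where both diagonal entries negative: (2, -3). Count: 1.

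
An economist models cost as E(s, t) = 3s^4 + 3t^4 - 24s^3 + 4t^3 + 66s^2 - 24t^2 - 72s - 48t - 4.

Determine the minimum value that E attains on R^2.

E(s,t) separates as P(s) + Q(t) − 4, so its minimum is min P + min Q − 4.
P'(s) = 12(s - 3)(s - 2)(s - 1) vanishes at s ∈ {1, 2, 3}; Q'(t) = 12(t - 2)(t + 1)(t + 2) vanishes at t ∈ {-2, -1, 2}.
Local minima of P (where P''>0): P(1)=-27, P(3)=-27. Local minima of Q: Q(-2)=16, Q(2)=-112.
So the global minimum of E is P(1) + Q(2) − 4 = -27 − 112 − 4 = -143, attained at (1, 2).

-143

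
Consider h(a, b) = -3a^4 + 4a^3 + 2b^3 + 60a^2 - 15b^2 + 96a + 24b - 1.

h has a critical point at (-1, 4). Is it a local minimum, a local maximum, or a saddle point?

local minimum

The mixed partial ∂²h/∂a∂b is 0, so the Hessian at any point is diag(h_aa, h_bb) = diag(12(-3a^2 + 2a + 10), 6(2b - 5)).
At (-1, 4): H = diag(60, 18).
Both eigenvalues are positive, so H is positive definite: a local minimum.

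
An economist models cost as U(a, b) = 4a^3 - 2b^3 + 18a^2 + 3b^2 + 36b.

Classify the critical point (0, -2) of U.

The mixed partial ∂²U/∂a∂b is 0, so the Hessian at any point is diag(U_aa, U_bb) = diag(12(2a + 3), 6(-2b + 1)).
At (0, -2): H = diag(36, 30).
Both eigenvalues are positive, so H is positive definite: a local minimum.

local minimum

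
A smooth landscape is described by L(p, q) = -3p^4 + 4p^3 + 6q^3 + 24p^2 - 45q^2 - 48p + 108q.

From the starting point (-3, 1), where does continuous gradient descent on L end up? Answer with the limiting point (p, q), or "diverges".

diverges

L is separable, so gradient descent decouples: p follows -∂L/∂p, q follows -∂L/∂q.
∂L/∂p = -12(p - 2)(p - 1)(p + 2); at p=-3 this is 240, so p decreases.
∂L/∂q = 18(q - 3)(q - 2); at q=1 this is 36, so q decreases.
The p-coordinate has no critical point in that direction and runs off to infinity.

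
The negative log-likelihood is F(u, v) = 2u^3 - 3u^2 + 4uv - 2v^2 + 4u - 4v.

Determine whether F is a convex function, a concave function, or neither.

The term 2u^3 is cubic, so the Hessian is not constant.
∂²F/∂u² = 12u - 6, which takes both signs as u varies (negative for sufficiently negative u). A diagonal entry of the Hessian changing sign means the Hessian is neither positive- nor negative-semidefinite on all of R^2.

neither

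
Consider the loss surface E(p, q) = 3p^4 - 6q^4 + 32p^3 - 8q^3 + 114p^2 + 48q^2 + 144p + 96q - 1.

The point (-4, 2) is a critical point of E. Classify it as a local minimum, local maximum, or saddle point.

saddle point

The mixed partial ∂²E/∂p∂q is 0, so the Hessian at any point is diag(E_pp, E_qq) = diag(12(3p^2 + 16p + 19), 24(-3q^2 - 2q + 4)).
At (-4, 2): H = diag(36, -288).
The eigenvalues have opposite signs, so H is indefinite: a saddle point.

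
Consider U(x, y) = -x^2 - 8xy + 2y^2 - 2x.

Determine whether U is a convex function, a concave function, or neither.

neither

U is quadratic, so its Hessian is the constant matrix H = [[-2, -8], [-8, 4]].
det(H) = -72, tr(H) = 2.
det(H) < 0, so H is indefinite: neither convex nor concave.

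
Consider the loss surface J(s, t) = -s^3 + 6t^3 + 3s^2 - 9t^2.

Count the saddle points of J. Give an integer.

J separates as a function of s plus a function of t, so ∇J=0 decouples.
∂J/∂s = -3s(s - 2) = 0 at s ∈ {0, 2}; ∂J/∂t = 18t(t - 1) = 0 at t ∈ {0, 1}.
The Hessian is diagonal: diag(J_ss, J_tt). Second derivatives: J_ss(0)=6, J_ss(2)=-6; J_tt(0)=-18, J_tt(1)=18.
Saddle points occur where the two diagonal entries have opposite signs: (0, 0), (2, 1). Count: 2.

2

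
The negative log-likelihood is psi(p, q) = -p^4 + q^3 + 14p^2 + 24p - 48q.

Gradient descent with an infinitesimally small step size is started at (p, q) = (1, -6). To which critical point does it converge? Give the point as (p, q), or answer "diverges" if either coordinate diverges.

diverges

psi is separable, so gradient descent decouples: p follows -∂psi/∂p, q follows -∂psi/∂q.
∂psi/∂p = -4(p - 3)(p + 1)(p + 2); at p=1 this is 48, so p decreases.
∂psi/∂q = 3(q - 4)(q + 4); at q=-6 this is 60, so q decreases.
The q-coordinate has no critical point in that direction and runs off to infinity.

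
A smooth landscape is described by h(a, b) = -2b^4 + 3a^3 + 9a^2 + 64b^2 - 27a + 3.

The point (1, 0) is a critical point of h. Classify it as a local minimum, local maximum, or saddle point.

The mixed partial ∂²h/∂a∂b is 0, so the Hessian at any point is diag(h_aa, h_bb) = diag(18(a + 1), 8(-3b^2 + 16)).
At (1, 0): H = diag(36, 128).
Both eigenvalues are positive, so H is positive definite: a local minimum.

local minimum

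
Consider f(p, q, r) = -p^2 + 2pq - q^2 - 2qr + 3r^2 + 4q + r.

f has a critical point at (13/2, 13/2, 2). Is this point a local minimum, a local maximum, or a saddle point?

saddle point

The Hessian is constant: H = [[-2, 2, 0], [2, -2, -2], [0, -2, 6]].
Leading principal minors: Δ₁ = -2, Δ₂ = 0, Δ₃ = 8.
The minors fit neither the all-positive nor the alternating-sign pattern, so H is indefinite: a saddle point.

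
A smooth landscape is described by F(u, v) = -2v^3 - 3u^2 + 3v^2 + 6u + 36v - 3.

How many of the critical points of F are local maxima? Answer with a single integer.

F separates as a function of u plus a function of v, so ∇F=0 decouples.
∂F/∂u = -6(u - 1) = 0 at u ∈ {1}; ∂F/∂v = -6(v - 3)(v + 2) = 0 at v ∈ {-2, 3}.
The Hessian is diagonal: diag(F_uu, F_vv). Second derivatives: F_uu(1)=-6; F_vv(-2)=30, F_vv(3)=-30.
Local maxima occur where both diagonal entries negative: (1, 3). Count: 1.

1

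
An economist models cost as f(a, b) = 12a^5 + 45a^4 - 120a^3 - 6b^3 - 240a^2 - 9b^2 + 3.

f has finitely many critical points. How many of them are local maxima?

2

f separates as a function of a plus a function of b, so ∇f=0 decouples.
∂f/∂a = 60a(a - 2)(a + 1)(a + 4) = 0 at a ∈ {-4, -1, 0, 2}; ∂f/∂b = -18b(b + 1) = 0 at b ∈ {-1, 0}.
The Hessian is diagonal: diag(f_aa, f_bb). Second derivatives: f_aa(-4)=-4320, f_aa(-1)=540, f_aa(0)=-480, f_aa(2)=2160; f_bb(-1)=18, f_bb(0)=-18.
Local maxima occur where both diagonal entries negative: (-4, 0), (0, 0). Count: 2.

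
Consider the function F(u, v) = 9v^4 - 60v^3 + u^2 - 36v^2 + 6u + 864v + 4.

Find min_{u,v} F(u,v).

-1253

F(u,v) separates as P(u) + Q(v) + 4, so its minimum is min P + min Q + 4.
P'(u) = 2u + 6 vanishes at u ∈ {-3}; Q'(v) = 36(v - 4)(v - 3)(v + 2) vanishes at v ∈ {-2, 3, 4}.
Local minima of P (where P''>0): P(-3)=-9. Local minima of Q: Q(-2)=-1248, Q(4)=1344.
So the global minimum of F is P(-3) + Q(-2) + 4 = -9 − 1248 + 4 = -1253, attained at (-3, -2).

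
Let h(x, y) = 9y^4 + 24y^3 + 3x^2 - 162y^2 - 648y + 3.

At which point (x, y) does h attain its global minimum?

h(x,y) separates as P(x) + Q(y) + 3, so its minimum is min P + min Q + 3.
P'(x) = 6x vanishes at x ∈ {0}; Q'(y) = 36(y - 3)(y + 2)(y + 3) vanishes at y ∈ {-3, -2, 3}.
Local minima of P (where P''>0): P(0)=0. Local minima of Q: Q(-3)=567, Q(3)=-2025.
So the global minimum of h is P(0) + Q(3) + 3 = 0 − 2025 + 3 = -2022, attained at (0, 3).

(0, 3)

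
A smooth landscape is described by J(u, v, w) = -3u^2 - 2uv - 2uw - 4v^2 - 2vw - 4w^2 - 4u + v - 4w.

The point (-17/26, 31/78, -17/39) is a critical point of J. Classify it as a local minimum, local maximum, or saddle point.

The Hessian is constant: H = [[-6, -2, -2], [-2, -8, -2], [-2, -2, -8]].
Leading principal minors: Δ₁ = -6, Δ₂ = 44, Δ₃ = -312.
The minors alternate sign starting negative (−, +, −), so H is negative definite: a local maximum.

local maximum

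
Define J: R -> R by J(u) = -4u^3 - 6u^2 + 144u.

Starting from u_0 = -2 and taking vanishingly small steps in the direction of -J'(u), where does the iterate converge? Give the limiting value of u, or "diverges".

-4

J'(u) = -12(u - 3)(u + 4), so J'(-2) = 120.
Gradient descent moves in the -J' direction, i.e. u is decreasing.
The nearest critical point in that direction is u = -4, where J'' = 84 > 0 (a local minimum). The iterate converges there.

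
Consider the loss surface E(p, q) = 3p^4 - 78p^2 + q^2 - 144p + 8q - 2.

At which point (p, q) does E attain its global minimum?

(4, -4)

E(p,q) separates as A(p) + B(q) − 2, so its minimum is min A + min B − 2.
A'(p) = 12(p - 4)(p + 1)(p + 3) vanishes at p ∈ {-3, -1, 4}; B'(q) = 2q + 8 vanishes at q ∈ {-4}.
Local minima of A (where A''>0): A(-3)=-27, A(4)=-1056. Local minima of B: B(-4)=-16.
So the global minimum of E is A(4) + B(-4) − 2 = -1056 − 16 − 2 = -1074, attained at (4, -4).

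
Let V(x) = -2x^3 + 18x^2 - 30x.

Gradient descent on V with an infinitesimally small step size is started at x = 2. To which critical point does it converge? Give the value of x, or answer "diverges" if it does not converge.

V'(x) = -6(x - 5)(x - 1), so V'(2) = 18.
Gradient descent moves in the -V' direction, i.e. x is decreasing.
The nearest critical point in that direction is x = 1, where V'' = 24 > 0 (a local minimum). The iterate converges there.

1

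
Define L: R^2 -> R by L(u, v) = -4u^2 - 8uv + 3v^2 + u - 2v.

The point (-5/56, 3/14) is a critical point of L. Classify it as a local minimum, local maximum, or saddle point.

The Hessian of L is constant: H = [[-8, -8], [-8, 6]].
det(H) = (-8)·6 − (-8)² = -112.
Since det(H) < 0, H is indefinite and the critical point is a saddle point.

saddle point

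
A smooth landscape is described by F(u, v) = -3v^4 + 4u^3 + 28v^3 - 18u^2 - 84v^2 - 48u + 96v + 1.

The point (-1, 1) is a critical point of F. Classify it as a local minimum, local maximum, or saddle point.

local maximum

The mixed partial ∂²F/∂u∂v is 0, so the Hessian at any point is diag(F_uu, F_vv) = diag(12(2u - 3), 12(-3v^2 + 14v - 14)).
At (-1, 1): H = diag(-60, -36).
Both eigenvalues are negative, so H is negative definite: a local maximum.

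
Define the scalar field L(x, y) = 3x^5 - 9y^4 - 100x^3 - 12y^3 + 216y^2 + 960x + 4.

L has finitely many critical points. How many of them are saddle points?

L separates as a function of x plus a function of y, so ∇L=0 decouples.
∂L/∂x = 15(x - 4)(x - 2)(x + 2)(x + 4) = 0 at x ∈ {-4, -2, 2, 4}; ∂L/∂y = -36y(y - 3)(y + 4) = 0 at y ∈ {-4, 0, 3}.
The Hessian is diagonal: diag(L_xx, L_yy). Second derivatives: L_xx(-4)=-1440, L_xx(-2)=720, L_xx(2)=-720, L_xx(4)=1440; L_yy(-4)=-1008, L_yy(0)=432, L_yy(3)=-756.
Saddle points occur where the two diagonal entries have opposite signs: (-4, 0), (-2, -4), (-2, 3), (2, 0), (4, -4), (4, 3). Count: 6.

6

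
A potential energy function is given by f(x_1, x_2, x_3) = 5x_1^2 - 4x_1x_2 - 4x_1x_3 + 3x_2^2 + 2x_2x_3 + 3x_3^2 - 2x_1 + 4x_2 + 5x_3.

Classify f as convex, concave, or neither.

f is quadratic, so its Hessian is the constant matrix H = [[10, -4, -4], [-4, 6, 2], [-4, 2, 6]].
Leading principal minors: 10, 44, 192.
All positive ⇒ H ≻ 0 ⇒ convex.

convex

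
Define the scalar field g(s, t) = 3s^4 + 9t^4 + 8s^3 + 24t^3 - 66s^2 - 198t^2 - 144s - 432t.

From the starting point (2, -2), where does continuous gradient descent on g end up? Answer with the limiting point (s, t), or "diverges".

g is separable, so gradient descent decouples: s follows -∂g/∂s, t follows -∂g/∂t.
∂g/∂s = 12(s - 3)(s + 1)(s + 4); at s=2 this is -216, so s increases.
∂g/∂t = 36(t - 3)(t + 1)(t + 4); at t=-2 this is 360, so t decreases.
s converges to its nearest critical value 3 (a local min of the s-part); t converges to -4. The iterate converges to (3, -4).

(3, -4)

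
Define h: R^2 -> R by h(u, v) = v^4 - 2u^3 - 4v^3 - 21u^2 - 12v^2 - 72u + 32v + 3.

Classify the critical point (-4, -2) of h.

local minimum

The mixed partial ∂²h/∂u∂v is 0, so the Hessian at any point is diag(h_uu, h_vv) = diag(-6(2u + 7), 12(v^2 - 2v - 2)).
At (-4, -2): H = diag(6, 72).
Both eigenvalues are positive, so H is positive definite: a local minimum.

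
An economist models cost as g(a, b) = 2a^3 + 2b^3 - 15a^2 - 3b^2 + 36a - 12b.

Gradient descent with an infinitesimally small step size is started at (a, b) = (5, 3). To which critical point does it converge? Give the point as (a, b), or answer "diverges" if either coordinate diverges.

(3, 2)

g is separable, so gradient descent decouples: a follows -∂g/∂a, b follows -∂g/∂b.
∂g/∂a = 6(a - 3)(a - 2); at a=5 this is 36, so a decreases.
∂g/∂b = 6(b - 2)(b + 1); at b=3 this is 24, so b decreases.
a converges to its nearest critical value 3 (a local min of the a-part); b converges to 2. The iterate converges to (3, 2).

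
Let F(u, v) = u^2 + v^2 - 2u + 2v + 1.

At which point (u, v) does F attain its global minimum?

(1, -1)

F(u,v) separates as P(u) + Q(v) + 1, so its minimum is min P + min Q + 1.
P'(u) = 2u - 2 vanishes at u ∈ {1}; Q'(v) = 2v + 2 vanishes at v ∈ {-1}.
Local minima of P (where P''>0): P(1)=-1. Local minima of Q: Q(-1)=-1.
So the global minimum of F is P(1) + Q(-1) + 1 = -1 − 1 + 1 = -1, attained at (1, -1).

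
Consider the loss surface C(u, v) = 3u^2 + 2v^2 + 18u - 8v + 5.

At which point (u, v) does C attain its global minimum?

(-3, 2)

C(u,v) separates as P(u) + Q(v) + 5, so its minimum is min P + min Q + 5.
P'(u) = 6u + 18 vanishes at u ∈ {-3}; Q'(v) = 4v - 8 vanishes at v ∈ {2}.
Local minima of P (where P''>0): P(-3)=-27. Local minima of Q: Q(2)=-8.
So the global minimum of C is P(-3) + Q(2) + 5 = -27 − 8 + 5 = -30, attained at (-3, 2).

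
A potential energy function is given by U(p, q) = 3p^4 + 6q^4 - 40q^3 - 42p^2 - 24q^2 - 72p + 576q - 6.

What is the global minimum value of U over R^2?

-1189

U(p,q) separates as A(p) + B(q) − 6, so its minimum is min A + min B − 6.
A'(p) = 12(p - 3)(p + 1)(p + 2) vanishes at p ∈ {-2, -1, 3}; B'(q) = 24(q - 4)(q - 3)(q + 2) vanishes at q ∈ {-2, 3, 4}.
Local minima of A (where A''>0): A(-2)=24, A(3)=-351. Local minima of B: B(-2)=-832, B(4)=896.
So the global minimum of U is A(3) + B(-2) − 6 = -351 − 832 − 6 = -1189, attained at (3, -2).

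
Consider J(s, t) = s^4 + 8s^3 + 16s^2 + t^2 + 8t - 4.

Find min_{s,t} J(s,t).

-20

J(s,t) separates as P(s) + Q(t) − 4, so its minimum is min P + min Q − 4.
P'(s) = 4s(s + 2)(s + 4) vanishes at s ∈ {-4, -2, 0}; Q'(t) = 2(t + 4) vanishes at t ∈ {-4}.
Local minima of P (where P''>0): P(-4)=0, P(0)=0. Local minima of Q: Q(-4)=-16.
So the global minimum of J is P(-4) + Q(-4) − 4 = 0 − 16 − 4 = -20, attained at (-4, -4).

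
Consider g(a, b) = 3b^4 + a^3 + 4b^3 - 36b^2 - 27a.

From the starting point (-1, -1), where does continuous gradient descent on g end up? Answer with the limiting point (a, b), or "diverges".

(3, -3)

g is separable, so gradient descent decouples: a follows -∂g/∂a, b follows -∂g/∂b.
∂g/∂a = 3(a - 3)(a + 3); at a=-1 this is -24, so a increases.
∂g/∂b = 12b(b - 2)(b + 3); at b=-1 this is 72, so b decreases.
a converges to its nearest critical value 3 (a local min of the a-part); b converges to -3. The iterate converges to (3, -3).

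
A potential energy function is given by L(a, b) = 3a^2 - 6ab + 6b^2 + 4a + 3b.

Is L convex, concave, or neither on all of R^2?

L is quadratic, so its Hessian is the constant matrix H = [[6, -6], [-6, 12]].
det(H) = 36, tr(H) = 18.
det(H) > 0 and tr(H) > 0, so H is positive definite everywhere: convex.

convex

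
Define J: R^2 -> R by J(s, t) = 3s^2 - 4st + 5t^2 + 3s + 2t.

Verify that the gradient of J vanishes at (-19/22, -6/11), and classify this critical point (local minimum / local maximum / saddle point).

∇J = (6s - 4t + 3, -4s + 10t + 2); substituting (-19/22, -6/11) gives ∇J = (0, 0), so (-19/22, -6/11) is indeed a critical point.
The Hessian of J is constant: H = [[6, -4], [-4, 10]].
det(H) = 6·10 − (-4)² = 44.
det(H) > 0 and tr(H) = 16 > 0, so H is positive definite and the point is a local minimum.

local minimum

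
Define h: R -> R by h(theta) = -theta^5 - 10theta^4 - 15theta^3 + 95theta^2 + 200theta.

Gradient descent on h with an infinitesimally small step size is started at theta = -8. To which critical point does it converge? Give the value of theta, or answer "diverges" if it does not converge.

h'(theta) = -5(theta - 2)(theta + 1)(theta + 4)(theta + 5), so h'(-8) = -4200.
Gradient descent moves in the -h' direction, i.e. theta is increasing.
The nearest critical point in that direction is theta = -5, where h'' = 140 > 0 (a local minimum). The iterate converges there.

-5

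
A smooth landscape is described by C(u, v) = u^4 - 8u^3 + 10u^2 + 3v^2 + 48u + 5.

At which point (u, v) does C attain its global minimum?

(-1, 0)

C(u,v) separates as P(u) + Q(v) + 5, so its minimum is min P + min Q + 5.
P'(u) = 4(u - 4)(u - 3)(u + 1) vanishes at u ∈ {-1, 3, 4}; Q'(v) = 6v vanishes at v ∈ {0}.
Local minima of P (where P''>0): P(-1)=-29, P(4)=96. Local minima of Q: Q(0)=0.
So the global minimum of C is P(-1) + Q(0) + 5 = -29 + 0 + 5 = -24, attained at (-1, 0).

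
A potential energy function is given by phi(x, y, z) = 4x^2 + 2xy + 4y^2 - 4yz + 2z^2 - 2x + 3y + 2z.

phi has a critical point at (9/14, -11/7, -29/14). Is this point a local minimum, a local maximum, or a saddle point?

local minimum

The Hessian is constant: H = [[8, 2, 0], [2, 8, -4], [0, -4, 4]].
Leading principal minors: Δ₁ = 8, Δ₂ = 60, Δ₃ = 112.
All leading minors are positive, so H is positive definite: a local minimum.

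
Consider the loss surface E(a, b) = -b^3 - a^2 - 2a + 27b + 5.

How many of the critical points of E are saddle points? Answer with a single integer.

E separates as a function of a plus a function of b, so ∇E=0 decouples.
∂E/∂a = -2(a + 1) = 0 at a ∈ {-1}; ∂E/∂b = -3(b - 3)(b + 3) = 0 at b ∈ {-3, 3}.
The Hessian is diagonal: diag(E_aa, E_bb). Second derivatives: E_aa(-1)=-2; E_bb(-3)=18, E_bb(3)=-18.
Saddle points occur where the two diagonal entries have opposite signs: (-1, -3). Count: 1.

1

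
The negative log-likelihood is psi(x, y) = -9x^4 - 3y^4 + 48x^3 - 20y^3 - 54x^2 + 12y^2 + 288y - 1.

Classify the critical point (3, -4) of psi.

The mixed partial ∂²psi/∂x∂y is 0, so the Hessian at any point is diag(psi_xx, psi_yy) = diag(36(-3x^2 + 8x - 3), 12(-3y^2 - 10y + 2)).
At (3, -4): H = diag(-216, -72).
Both eigenvalues are negative, so H is negative definite: a local maximum.

local maximum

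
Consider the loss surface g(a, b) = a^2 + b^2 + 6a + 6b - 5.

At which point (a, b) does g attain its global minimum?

g(a,b) separates as P(a) + Q(b) − 5, so its minimum is min P + min Q − 5.
P'(a) = 2a + 6 vanishes at a ∈ {-3}; Q'(b) = 2b + 6 vanishes at b ∈ {-3}.
Local minima of P (where P''>0): P(-3)=-9. Local minima of Q: Q(-3)=-9.
So the global minimum of g is P(-3) + Q(-3) − 5 = -9 − 9 − 5 = -23, attained at (-3, -3).

(-3, -3)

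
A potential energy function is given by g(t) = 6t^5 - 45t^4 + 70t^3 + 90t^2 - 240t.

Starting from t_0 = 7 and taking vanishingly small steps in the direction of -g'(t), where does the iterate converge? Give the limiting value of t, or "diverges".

g'(t) = 30(t - 4)(t - 2)(t - 1)(t + 1), so g'(7) = 21600.
Gradient descent moves in the -g' direction, i.e. t is decreasing.
The nearest critical point in that direction is t = 4, where g'' = 900 > 0 (a local minimum). The iterate converges there.

4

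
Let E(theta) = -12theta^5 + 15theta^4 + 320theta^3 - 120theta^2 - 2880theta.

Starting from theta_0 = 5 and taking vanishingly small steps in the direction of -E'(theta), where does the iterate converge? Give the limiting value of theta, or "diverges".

E'(theta) = -60(theta - 4)(theta - 2)(theta + 2)(theta + 3), so E'(5) = -10080.
Gradient descent moves in the -E' direction, i.e. theta is increasing.
There is no critical point above theta=5, and E' keeps the same sign, so the iterate runs off to +∞.

diverges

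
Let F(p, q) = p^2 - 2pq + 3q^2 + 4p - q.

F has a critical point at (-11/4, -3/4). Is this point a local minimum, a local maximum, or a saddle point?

local minimum

The Hessian of F is constant: H = [[2, -2], [-2, 6]].
det(H) = 2·6 − (-2)² = 8.
det(H) > 0 and tr(H) = 8 > 0, so H is positive definite and the point is a local minimum.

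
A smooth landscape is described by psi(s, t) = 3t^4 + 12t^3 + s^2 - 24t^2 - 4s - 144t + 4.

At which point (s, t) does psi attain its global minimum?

psi(s,t) separates as P(s) + Q(t) + 4, so its minimum is min P + min Q + 4.
P'(s) = 2s - 4 vanishes at s ∈ {2}; Q'(t) = 12(t - 2)(t + 2)(t + 3) vanishes at t ∈ {-3, -2, 2}.
Local minima of P (where P''>0): P(2)=-4. Local minima of Q: Q(-3)=135, Q(2)=-240.
So the global minimum of psi is P(2) + Q(2) + 4 = -4 − 240 + 4 = -240, attained at (2, 2).

(2, 2)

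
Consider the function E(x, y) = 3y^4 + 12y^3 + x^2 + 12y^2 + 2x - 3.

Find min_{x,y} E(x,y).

-4

E(x,y) separates as P(x) + Q(y) − 3, so its minimum is min P + min Q − 3.
P'(x) = 2x + 2 vanishes at x ∈ {-1}; Q'(y) = 12y(y + 1)(y + 2) vanishes at y ∈ {-2, -1, 0}.
Local minima of P (where P''>0): P(-1)=-1. Local minima of Q: Q(-2)=0, Q(0)=0.
So the global minimum of E is P(-1) + Q(-2) − 3 = -1 + 0 − 3 = -4, attained at (-1, -2).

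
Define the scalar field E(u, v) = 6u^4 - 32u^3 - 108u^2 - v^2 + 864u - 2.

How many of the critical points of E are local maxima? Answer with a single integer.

1

E separates as a function of u plus a function of v, so ∇E=0 decouples.
∂E/∂u = 24(u - 4)(u - 3)(u + 3) = 0 at u ∈ {-3, 3, 4}; ∂E/∂v = -2v = 0 at v ∈ {0}.
The Hessian is diagonal: diag(E_uu, E_vv). Second derivatives: E_uu(-3)=1008, E_uu(3)=-144, E_uu(4)=168; E_vv(0)=-2.
Local maxima occur where both diagonal entries negative: (3, 0). Count: 1.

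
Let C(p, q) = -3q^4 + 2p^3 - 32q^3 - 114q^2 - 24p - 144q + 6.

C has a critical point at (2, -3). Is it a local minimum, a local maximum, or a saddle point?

The mixed partial ∂²C/∂p∂q is 0, so the Hessian at any point is diag(C_pp, C_qq) = diag(12p, -12(3q^2 + 16q + 19)).
At (2, -3): H = diag(24, 24).
Both eigenvalues are positive, so H is positive definite: a local minimum.

local minimum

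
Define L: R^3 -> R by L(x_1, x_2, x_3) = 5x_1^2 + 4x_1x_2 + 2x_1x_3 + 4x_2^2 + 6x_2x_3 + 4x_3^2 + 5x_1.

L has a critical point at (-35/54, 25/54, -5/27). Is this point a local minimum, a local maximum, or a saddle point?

The Hessian is constant: H = [[10, 4, 2], [4, 8, 6], [2, 6, 8]].
Leading principal minors: Δ₁ = 10, Δ₂ = 64, Δ₃ = 216.
All leading minors are positive, so H is positive definite: a local minimum.

local minimum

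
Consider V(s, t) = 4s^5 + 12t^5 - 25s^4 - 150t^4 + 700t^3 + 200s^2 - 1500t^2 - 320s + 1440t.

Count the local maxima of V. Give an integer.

4

V separates as a function of s plus a function of t, so ∇V=0 decouples.
∂V/∂s = 20(s - 4)(s - 2)(s - 1)(s + 2) = 0 at s ∈ {-2, 1, 2, 4}; ∂V/∂t = 60(t - 4)(t - 3)(t - 2)(t - 1) = 0 at t ∈ {1, 2, 3, 4}.
The Hessian is diagonal: diag(V_ss, V_tt). Second derivatives: V_ss(-2)=-1440, V_ss(1)=180, V_ss(2)=-160, V_ss(4)=720; V_tt(1)=-360, V_tt(2)=120, V_tt(3)=-120, V_tt(4)=360.
Local maxima occur where both diagonal entries negative: (-2, 1), (-2, 3), (2, 1), (2, 3). Count: 4.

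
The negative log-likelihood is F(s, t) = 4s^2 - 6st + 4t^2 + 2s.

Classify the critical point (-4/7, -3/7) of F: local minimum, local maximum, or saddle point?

local minimum

The Hessian of F is constant: H = [[8, -6], [-6, 8]].
det(H) = 8·8 − (-6)² = 28.
det(H) > 0 and tr(H) = 16 > 0, so H is positive definite and the point is a local minimum.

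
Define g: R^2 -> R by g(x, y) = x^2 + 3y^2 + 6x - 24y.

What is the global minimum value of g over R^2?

g(x,y) separates as P(x) + Q(y), so its minimum is min P + min Q.
P'(x) = 2x + 6 vanishes at x ∈ {-3}; Q'(y) = 6y - 24 vanishes at y ∈ {4}.
Local minima of P (where P''>0): P(-3)=-9. Local minima of Q: Q(4)=-48.
So the global minimum of g is P(-3) + Q(4) = -9 − 48 = -57, attained at (-3, 4).

-57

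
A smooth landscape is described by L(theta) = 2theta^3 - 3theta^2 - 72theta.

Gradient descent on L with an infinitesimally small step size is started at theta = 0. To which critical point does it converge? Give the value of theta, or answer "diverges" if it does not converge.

4

L'(theta) = 6(theta - 4)(theta + 3), so L'(0) = -72.
Gradient descent moves in the -L' direction, i.e. theta is increasing.
The nearest critical point in that direction is theta = 4, where L'' = 42 > 0 (a local minimum). The iterate converges there.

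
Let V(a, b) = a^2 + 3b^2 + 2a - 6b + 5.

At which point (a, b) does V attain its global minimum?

V(a,b) separates as P(a) + Q(b) + 5, so its minimum is min P + min Q + 5.
P'(a) = 2a + 2 vanishes at a ∈ {-1}; Q'(b) = 6b - 6 vanishes at b ∈ {1}.
Local minima of P (where P''>0): P(-1)=-1. Local minima of Q: Q(1)=-3.
So the global minimum of V is P(-1) + Q(1) + 5 = -1 − 3 + 5 = 1, attained at (-1, 1).

(-1, 1)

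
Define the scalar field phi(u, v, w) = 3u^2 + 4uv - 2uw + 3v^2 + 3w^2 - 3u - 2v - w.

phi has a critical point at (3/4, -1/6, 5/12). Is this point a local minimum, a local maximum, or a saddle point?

The Hessian is constant: H = [[6, 4, -2], [4, 6, 0], [-2, 0, 6]].
Leading principal minors: Δ₁ = 6, Δ₂ = 20, Δ₃ = 96.
All leading minors are positive, so H is positive definite: a local minimum.

local minimum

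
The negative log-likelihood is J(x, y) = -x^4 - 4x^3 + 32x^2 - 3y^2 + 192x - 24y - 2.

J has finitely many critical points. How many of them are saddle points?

1

J separates as a function of x plus a function of y, so ∇J=0 decouples.
∂J/∂x = -4(x - 4)(x + 3)(x + 4) = 0 at x ∈ {-4, -3, 4}; ∂J/∂y = -6(y + 4) = 0 at y ∈ {-4}.
The Hessian is diagonal: diag(J_xx, J_yy). Second derivatives: J_xx(-4)=-32, J_xx(-3)=28, J_xx(4)=-224; J_yy(-4)=-6.
Saddle points occur where the two diagonal entries have opposite signs: (-3, -4). Count: 1.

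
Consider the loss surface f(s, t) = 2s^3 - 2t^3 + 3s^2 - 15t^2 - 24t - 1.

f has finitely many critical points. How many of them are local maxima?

1

f separates as a function of s plus a function of t, so ∇f=0 decouples.
∂f/∂s = 6s(s + 1) = 0 at s ∈ {-1, 0}; ∂f/∂t = -6(t + 1)(t + 4) = 0 at t ∈ {-4, -1}.
The Hessian is diagonal: diag(f_ss, f_tt). Second derivatives: f_ss(-1)=-6, f_ss(0)=6; f_tt(-4)=18, f_tt(-1)=-18.
Local maxima occur where both diagonal entries negative: (-1, -1). Count: 1.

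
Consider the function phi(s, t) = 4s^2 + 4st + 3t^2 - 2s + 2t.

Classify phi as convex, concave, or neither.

phi is quadratic, so its Hessian is the constant matrix H = [[8, 4], [4, 6]].
det(H) = 32, tr(H) = 14.
det(H) > 0 and tr(H) > 0, so H is positive definite everywhere: convex.

convex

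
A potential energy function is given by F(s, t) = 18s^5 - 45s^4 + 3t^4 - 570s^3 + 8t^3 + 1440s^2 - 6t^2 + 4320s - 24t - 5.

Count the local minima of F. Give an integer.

F separates as a function of s plus a function of t, so ∇F=0 decouples.
∂F/∂s = 90(s - 4)(s - 3)(s + 1)(s + 4) = 0 at s ∈ {-4, -1, 3, 4}; ∂F/∂t = 12(t - 1)(t + 1)(t + 2) = 0 at t ∈ {-2, -1, 1}.
The Hessian is diagonal: diag(F_ss, F_tt). Second derivatives: F_ss(-4)=-15120, F_ss(-1)=5400, F_ss(3)=-2520, F_ss(4)=3600; F_tt(-2)=36, F_tt(-1)=-24, F_tt(1)=72.
Local minima occur where both diagonal entries positive: (-1, -2), (-1, 1), (4, -2), (4, 1). Count: 4.

4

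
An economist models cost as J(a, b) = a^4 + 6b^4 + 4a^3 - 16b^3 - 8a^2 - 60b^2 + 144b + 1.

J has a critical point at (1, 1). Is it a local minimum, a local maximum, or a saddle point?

saddle point

The mixed partial ∂²J/∂a∂b is 0, so the Hessian at any point is diag(J_aa, J_bb) = diag(4(3a^2 + 6a - 4), 24(3b^2 - 4b - 5)).
At (1, 1): H = diag(20, -144).
The eigenvalues have opposite signs, so H is indefinite: a saddle point.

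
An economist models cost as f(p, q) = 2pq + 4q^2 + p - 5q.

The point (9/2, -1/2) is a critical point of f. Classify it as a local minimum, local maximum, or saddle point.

The Hessian of f is constant: H = [[0, 2], [2, 8]].
det(H) = 0·8 − 2² = -4.
Since det(H) < 0, H is indefinite and the critical point is a saddle point.

saddle point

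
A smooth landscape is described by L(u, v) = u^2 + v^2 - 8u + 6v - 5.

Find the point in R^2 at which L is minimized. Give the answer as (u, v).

L(u,v) separates as P(u) + Q(v) − 5, so its minimum is min P + min Q − 5.
P'(u) = 2u - 8 vanishes at u ∈ {4}; Q'(v) = 2v + 6 vanishes at v ∈ {-3}.
Local minima of P (where P''>0): P(4)=-16. Local minima of Q: Q(-3)=-9.
So the global minimum of L is P(4) + Q(-3) − 5 = -16 − 9 − 5 = -30, attained at (4, -3).

(4, -3)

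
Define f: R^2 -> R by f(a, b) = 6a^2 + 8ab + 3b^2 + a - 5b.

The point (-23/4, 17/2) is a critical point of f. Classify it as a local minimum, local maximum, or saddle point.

The Hessian of f is constant: H = [[12, 8], [8, 6]].
det(H) = 12·6 − 8² = 8.
det(H) > 0 and tr(H) = 18 > 0, so H is positive definite and the point is a local minimum.

local minimum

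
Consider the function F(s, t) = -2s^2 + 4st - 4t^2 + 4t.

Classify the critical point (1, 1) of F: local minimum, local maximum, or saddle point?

The Hessian of F is constant: H = [[-4, 4], [4, -8]].
det(H) = (-4)·(-8) − 4² = 16.
det(H) > 0 and tr(H) = -12 < 0, so H is negative definite and the point is a local maximum.

local maximum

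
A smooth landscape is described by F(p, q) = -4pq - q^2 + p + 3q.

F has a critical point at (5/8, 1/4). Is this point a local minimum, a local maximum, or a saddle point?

saddle point

The Hessian of F is constant: H = [[0, -4], [-4, -2]].
det(H) = 0·(-2) − (-4)² = -16.
Since det(H) < 0, H is indefinite and the critical point is a saddle point.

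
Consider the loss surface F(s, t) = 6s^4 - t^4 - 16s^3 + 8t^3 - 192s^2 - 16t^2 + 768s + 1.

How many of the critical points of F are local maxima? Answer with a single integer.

2

F separates as a function of s plus a function of t, so ∇F=0 decouples.
∂F/∂s = 24(s - 4)(s - 2)(s + 4) = 0 at s ∈ {-4, 2, 4}; ∂F/∂t = -4t(t - 4)(t - 2) = 0 at t ∈ {0, 2, 4}.
The Hessian is diagonal: diag(F_ss, F_tt). Second derivatives: F_ss(-4)=1152, F_ss(2)=-288, F_ss(4)=384; F_tt(0)=-32, F_tt(2)=16, F_tt(4)=-32.
Local maxima occur where both diagonal entries negative: (2, 0), (2, 4). Count: 2.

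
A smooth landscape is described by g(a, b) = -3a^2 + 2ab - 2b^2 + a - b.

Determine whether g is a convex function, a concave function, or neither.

concave

g is quadratic, so its Hessian is the constant matrix H = [[-6, 2], [2, -4]].
det(H) = 20, tr(H) = -10.
det(H) > 0 and tr(H) < 0, so H is negative definite everywhere: concave.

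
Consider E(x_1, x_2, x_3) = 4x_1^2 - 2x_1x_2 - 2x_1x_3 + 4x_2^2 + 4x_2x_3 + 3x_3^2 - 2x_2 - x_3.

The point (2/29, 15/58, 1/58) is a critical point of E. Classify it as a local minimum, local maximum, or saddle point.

The Hessian is constant: H = [[8, -2, -2], [-2, 8, 4], [-2, 4, 6]].
Leading principal minors: Δ₁ = 8, Δ₂ = 60, Δ₃ = 232.
All leading minors are positive, so H is positive definite: a local minimum.

local minimum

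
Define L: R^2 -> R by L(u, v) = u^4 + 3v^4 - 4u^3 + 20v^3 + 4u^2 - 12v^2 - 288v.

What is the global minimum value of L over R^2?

-416

L(u,v) separates as P(u) + Q(v), so its minimum is min P + min Q.
P'(u) = 4u(u - 2)(u - 1) vanishes at u ∈ {0, 1, 2}; Q'(v) = 12(v - 2)(v + 3)(v + 4) vanishes at v ∈ {-4, -3, 2}.
Local minima of P (where P''>0): P(0)=0, P(2)=0. Local minima of Q: Q(-4)=448, Q(2)=-416.
So the global minimum of L is P(0) + Q(2) = 0 − 416 = -416, attained at (0, 2).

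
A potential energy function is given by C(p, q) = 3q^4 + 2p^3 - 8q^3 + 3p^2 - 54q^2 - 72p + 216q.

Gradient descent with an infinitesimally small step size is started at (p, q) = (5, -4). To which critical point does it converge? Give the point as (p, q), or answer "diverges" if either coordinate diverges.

(3, -3)

C is separable, so gradient descent decouples: p follows -∂C/∂p, q follows -∂C/∂q.
∂C/∂p = 6(p - 3)(p + 4); at p=5 this is 108, so p decreases.
∂C/∂q = 12(q - 3)(q - 2)(q + 3); at q=-4 this is -504, so q increases.
p converges to its nearest critical value 3 (a local min of the p-part); q converges to -3. The iterate converges to (3, -3).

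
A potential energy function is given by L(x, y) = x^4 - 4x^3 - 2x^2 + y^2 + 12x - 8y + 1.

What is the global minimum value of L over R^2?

L(x,y) separates as P(x) + Q(y) + 1, so its minimum is min P + min Q + 1.
P'(x) = 4(x - 3)(x - 1)(x + 1) vanishes at x ∈ {-1, 1, 3}; Q'(y) = 2y - 8 vanishes at y ∈ {4}.
Local minima of P (where P''>0): P(-1)=-9, P(3)=-9. Local minima of Q: Q(4)=-16.
So the global minimum of L is P(-1) + Q(4) + 1 = -9 − 16 + 1 = -24, attained at (-1, 4).

-24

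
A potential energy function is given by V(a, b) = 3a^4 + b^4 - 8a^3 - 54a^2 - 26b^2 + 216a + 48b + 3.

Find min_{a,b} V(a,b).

-1024

V(a,b) separates as P(a) + Q(b) + 3, so its minimum is min P + min Q + 3.
P'(a) = 12(a - 3)(a - 2)(a + 3) vanishes at a ∈ {-3, 2, 3}; Q'(b) = 4(b - 3)(b - 1)(b + 4) vanishes at b ∈ {-4, 1, 3}.
Local minima of P (where P''>0): P(-3)=-675, P(3)=189. Local minima of Q: Q(-4)=-352, Q(3)=-9.
So the global minimum of V is P(-3) + Q(-4) + 3 = -675 − 352 + 3 = -1024, attained at (-3, -4).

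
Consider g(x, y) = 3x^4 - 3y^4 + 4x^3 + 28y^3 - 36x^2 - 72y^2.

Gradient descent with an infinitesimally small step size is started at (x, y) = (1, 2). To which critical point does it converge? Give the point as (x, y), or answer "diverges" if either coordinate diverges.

(2, 3)

g is separable, so gradient descent decouples: x follows -∂g/∂x, y follows -∂g/∂y.
∂g/∂x = 12x(x - 2)(x + 3); at x=1 this is -48, so x increases.
∂g/∂y = -12y(y - 4)(y - 3); at y=2 this is -48, so y increases.
x converges to its nearest critical value 2 (a local min of the x-part); y converges to 3. The iterate converges to (2, 3).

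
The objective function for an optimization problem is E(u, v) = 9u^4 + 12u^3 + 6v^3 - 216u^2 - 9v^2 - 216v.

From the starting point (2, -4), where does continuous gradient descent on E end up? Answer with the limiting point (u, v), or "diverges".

E is separable, so gradient descent decouples: u follows -∂E/∂u, v follows -∂E/∂v.
∂E/∂u = 36u(u - 3)(u + 4); at u=2 this is -432, so u increases.
∂E/∂v = 18(v - 4)(v + 3); at v=-4 this is 144, so v decreases.
The v-coordinate has no critical point in that direction and runs off to infinity.

diverges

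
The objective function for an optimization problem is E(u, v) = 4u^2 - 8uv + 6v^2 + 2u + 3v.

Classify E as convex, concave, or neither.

convex

E is quadratic, so its Hessian is the constant matrix H = [[8, -8], [-8, 12]].
det(H) = 32, tr(H) = 20.
det(H) > 0 and tr(H) > 0, so H is positive definite everywhere: convex.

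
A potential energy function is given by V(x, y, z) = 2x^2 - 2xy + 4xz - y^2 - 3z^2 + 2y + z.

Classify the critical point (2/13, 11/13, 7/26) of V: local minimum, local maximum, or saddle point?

The Hessian is constant: H = [[4, -2, 4], [-2, -2, 0], [4, 0, -6]].
Leading principal minors: Δ₁ = 4, Δ₂ = -12, Δ₃ = 104.
The minors fit neither the all-positive nor the alternating-sign pattern, so H is indefinite: a saddle point.

saddle point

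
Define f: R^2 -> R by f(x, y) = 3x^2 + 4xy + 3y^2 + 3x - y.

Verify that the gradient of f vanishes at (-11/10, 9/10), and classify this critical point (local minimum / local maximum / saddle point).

local minimum

∇f = (6x + 4y + 3, 4x + 6y - 1); substituting (-11/10, 9/10) gives ∇f = (0, 0), so (-11/10, 9/10) is indeed a critical point.
The Hessian of f is constant: H = [[6, 4], [4, 6]].
det(H) = 6·6 − 4² = 20.
det(H) > 0 and tr(H) = 12 > 0, so H is positive definite and the point is a local minimum.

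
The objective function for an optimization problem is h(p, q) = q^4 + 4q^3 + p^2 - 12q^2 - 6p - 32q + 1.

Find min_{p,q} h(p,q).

h(p,q) separates as A(p) + B(q) + 1, so its minimum is min A + min B + 1.
A'(p) = 2p - 6 vanishes at p ∈ {3}; B'(q) = 4(q - 2)(q + 1)(q + 4) vanishes at q ∈ {-4, -1, 2}.
Local minima of A (where A''>0): A(3)=-9. Local minima of B: B(-4)=-64, B(2)=-64.
So the global minimum of h is A(3) + B(-4) + 1 = -9 − 64 + 1 = -72, attained at (3, -4).

-72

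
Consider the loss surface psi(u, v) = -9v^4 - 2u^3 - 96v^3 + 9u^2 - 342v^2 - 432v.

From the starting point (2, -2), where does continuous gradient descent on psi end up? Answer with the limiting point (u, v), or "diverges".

psi is separable, so gradient descent decouples: u follows -∂psi/∂u, v follows -∂psi/∂v.
∂psi/∂u = -6u(u - 3); at u=2 this is 12, so u decreases.
∂psi/∂v = -36(v + 1)(v + 3)(v + 4); at v=-2 this is 72, so v decreases.
u converges to its nearest critical value 0 (a local min of the u-part); v converges to -3. The iterate converges to (0, -3).

(0, -3)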